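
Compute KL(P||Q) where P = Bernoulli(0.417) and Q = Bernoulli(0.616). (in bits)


KL = p*log2(p/q) + (1-p)*log2((1-p)/(1-q)) = 0.417*log2(0.417/0.616) + 0.583*log2(0.583/0.384) = 0.1165

0.1165 bits


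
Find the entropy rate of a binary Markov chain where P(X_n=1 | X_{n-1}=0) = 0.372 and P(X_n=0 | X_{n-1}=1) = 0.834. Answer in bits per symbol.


Stationary distribution: pi_0 = p10/(p01+p10) = 0.6915, pi_1 = 0.3085. Entropy rate H' = pi_0*H(p01) + pi_1*H(p10) = 0.6915*0.9522 + 0.3085*0.6485 = 0.8585

0.8585 bits/symbol


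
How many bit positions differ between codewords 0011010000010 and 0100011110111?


Count differing positions: . ^ ^ ^ . . ^ ^ ^ . ^ . ^ = 8 differences

8


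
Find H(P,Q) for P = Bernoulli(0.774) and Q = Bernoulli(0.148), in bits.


H(P,Q) = -p*log2(q) - (1-p)*log2(1-q). -0.774*log2(0.148) = 2.133400; -0.226*log2(0.852) = 0.052223. H(P,Q) = 2.133400 + 0.052223 = 2.1856

2.1856 bits


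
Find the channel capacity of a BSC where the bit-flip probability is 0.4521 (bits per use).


H(p) = -p*log2(p) - (1-p)*log2(1-p) = -0.4521*log2(0.4521) - 0.5479*log2(0.5479) = 0.517784 + 0.475586 = 0.9934. C = 1 - H(p) = 1 - 0.9934 = 0.0066

0.0066 bits


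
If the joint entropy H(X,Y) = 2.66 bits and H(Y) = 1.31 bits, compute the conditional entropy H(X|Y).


H(X|Y) = H(X,Y) - H(Y) = 2.66 - 1.31 = 1.35

1.35 bits


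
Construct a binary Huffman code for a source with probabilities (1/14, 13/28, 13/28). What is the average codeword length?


Huffman construction (repeatedly merge the two least-probable nodes; each merge adds 1 bit to every symbol beneath it): 1/14 + 13/28 = 15/28; 13/28 + 15/28 = 1. Resulting codeword lengths (in the order the probabilities were given): (2, 2, 1). L_avg = sum(p_i * l_i) = 1/14*2 + 13/28*2 + 13/28*1 = 43/28 = 1.5357

1.5357 bits


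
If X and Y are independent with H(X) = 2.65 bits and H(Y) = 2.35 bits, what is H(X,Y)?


For independent variables, H(X,Y) = H(X) + H(Y) = 2.65 + 2.35 = 5.0

5.0 bits


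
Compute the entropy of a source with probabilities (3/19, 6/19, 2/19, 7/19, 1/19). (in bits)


H = -sum(p_i * log2(p_i)). Terms: -(3/19)*log2(3/19) = 0.420468; -(6/19)*log2(6/19) = 0.525147; -(2/19)*log2(2/19) = 0.341887; -(7/19)*log2(7/19) = 0.530737; -(1/19)*log2(1/19) = 0.223575. H = 0.420468 + 0.525147 + 0.341887 + 0.530737 + 0.223575 = 2.0418

2.0418 bits


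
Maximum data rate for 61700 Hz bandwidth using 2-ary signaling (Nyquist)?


Rate = 2 * B * log2(M) = 2 * 61700 * 1.0 = 123400.0

123400.0 bps


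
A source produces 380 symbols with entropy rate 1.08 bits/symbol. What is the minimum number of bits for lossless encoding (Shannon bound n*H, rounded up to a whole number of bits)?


Minimum bits >= n * H = 380 * 1.08 = 410.4, rounded up to a whole number of bits = 411

411 bits


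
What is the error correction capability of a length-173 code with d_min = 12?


Correction capability = floor((d-1)/2) = floor((12-1)/2) = 5

5 errors


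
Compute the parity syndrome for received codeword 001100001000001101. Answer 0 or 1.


Syndrome = XOR of all bits = 0 XOR 0 XOR 1 XOR 1 XOR 0 XOR 0 XOR 0 XOR 0 XOR 1 XOR 0 XOR 0 XOR 0 XOR 0 XOR 0 XOR 1 XOR 1 XOR 0 XOR 1 = 0

0


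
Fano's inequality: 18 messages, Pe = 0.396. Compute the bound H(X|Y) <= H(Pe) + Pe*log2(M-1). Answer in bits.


H(Pe) = -Pe*log2(Pe) - (1-Pe)*log2(1-Pe) = -0.396*log2(0.396) - 0.604*log2(0.604) = 0.529225 + 0.439337 = 0.9686. Pe*log2(M-1) = 0.396*log2(17) = 1.618635. Bound = H(Pe) + Pe*log2(M-1) = 0.529225 + 0.439337 + 1.618635 = 2.5872

2.5872 bits


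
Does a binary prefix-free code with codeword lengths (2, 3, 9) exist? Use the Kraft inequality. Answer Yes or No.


Kraft sum = sum(2^(-l_i)) = 0.377, need <= 1. Result: satisfied (a binary prefix-free code with these lengths exists)

Yes


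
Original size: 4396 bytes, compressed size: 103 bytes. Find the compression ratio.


Ratio = original / compressed = 4396 / 103 = 42.6796

42.6796


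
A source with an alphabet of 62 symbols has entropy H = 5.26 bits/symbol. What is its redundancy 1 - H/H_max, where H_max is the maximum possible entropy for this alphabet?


H_max = log2(K) = log2(62) = 5.9542 bits/symbol. Redundancy = 1 - H/H_max = 1 - 5.26/5.9542 = 1 - 0.8834 = 0.1166

0.1166


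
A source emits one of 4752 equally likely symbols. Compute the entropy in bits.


H = log2(n) = log2(4752) = 12.2143

12.2143 bits


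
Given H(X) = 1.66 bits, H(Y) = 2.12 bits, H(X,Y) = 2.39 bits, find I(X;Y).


I(X;Y) = H(X) + H(Y) - H(X,Y) = 1.66 + 2.12 - 2.39 = 1.39

1.39 bits


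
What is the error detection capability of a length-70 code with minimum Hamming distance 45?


Detection capability = d_min - 1 = 45 - 1 = 44

44 errors


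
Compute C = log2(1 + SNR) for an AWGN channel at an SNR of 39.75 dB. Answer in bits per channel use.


SNR_linear = 10^(39.75/10) = 9440.6088; C = log2(1 + SNR_linear) = log2(1 + 9440.6088) = 13.2048

13.2048 bits/channel use


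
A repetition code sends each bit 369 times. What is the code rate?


Rate = k/n = 1/369

1/369


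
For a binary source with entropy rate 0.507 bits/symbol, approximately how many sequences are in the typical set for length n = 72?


log2|A_typical| = nH = 72 * 0.507 = 36.504, so |A_typical| ~ 2^36.504 = 9.745e+10

9.745e+10


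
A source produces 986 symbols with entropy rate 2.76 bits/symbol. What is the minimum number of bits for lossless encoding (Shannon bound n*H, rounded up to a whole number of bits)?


Minimum bits >= n * H = 986 * 2.76 = 2721.36, rounded up to a whole number of bits = 2722

2722 bits


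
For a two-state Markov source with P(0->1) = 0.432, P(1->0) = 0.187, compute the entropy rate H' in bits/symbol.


Stationary distribution: pi_0 = p10/(p01+p10) = 0.3021, pi_1 = 0.6979. Entropy rate H' = pi_0*H(p01) + pi_1*H(p10) = 0.3021*0.9866 + 0.6979*0.6952 = 0.7832

0.7832 bits/symbol


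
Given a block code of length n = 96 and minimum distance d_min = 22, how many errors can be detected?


Detection capability = d_min - 1 = 22 - 1 = 21

21 errors


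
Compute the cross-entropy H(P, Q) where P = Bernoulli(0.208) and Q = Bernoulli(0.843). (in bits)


H(P,Q) = -p*log2(q) - (1-p)*log2(1-q). -0.208*log2(0.843) = 0.051250; -0.792*log2(0.157) = 2.115562. H(P,Q) = 0.051250 + 2.115562 = 2.1668

2.1668 bits


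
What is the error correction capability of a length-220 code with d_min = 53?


Correction capability = floor((d-1)/2) = floor((53-1)/2) = 26

26 errors


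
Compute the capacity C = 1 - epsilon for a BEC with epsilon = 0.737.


C = 1 - epsilon = 1 - 0.737 = 0.263

0.263 bits


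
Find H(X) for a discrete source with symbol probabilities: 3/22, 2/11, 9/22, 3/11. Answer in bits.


H = -sum(p_i * log2(p_i)). Terms: -(3/22)*log2(3/22) = 0.391973; -(2/11)*log2(2/11) = 0.447169; -(9/22)*log2(9/22) = 0.527525; -(3/11)*log2(3/11) = 0.511219. H = 0.391973 + 0.447169 + 0.527525 + 0.511219 = 1.8779

1.8779 bits


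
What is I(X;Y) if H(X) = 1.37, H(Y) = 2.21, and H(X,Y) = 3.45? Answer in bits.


I(X;Y) = H(X) + H(Y) - H(X,Y) = 1.37 + 2.21 - 3.45 = 0.13

0.13 bits


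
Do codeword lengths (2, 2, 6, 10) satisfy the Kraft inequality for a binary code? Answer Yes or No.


Kraft sum = sum(2^(-l_i)) = 0.5166, need <= 1. Result: satisfied (a binary prefix-free code with these lengths exists)

Yes


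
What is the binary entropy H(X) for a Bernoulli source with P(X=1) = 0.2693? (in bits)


H = -p*log2(p) - (1-p)*log2(1-p). -0.2693*log2(0.2693) = 0.509708; -0.7307*log2(0.7307) = 0.330751. H = 0.509708 + 0.330751 = 0.8405

0.8405 bits


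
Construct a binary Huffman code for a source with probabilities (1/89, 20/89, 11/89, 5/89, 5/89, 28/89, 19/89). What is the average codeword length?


Huffman construction (repeatedly merge the two least-probable nodes; each merge adds 1 bit to every symbol beneath it): 1/89 + 5/89 = 6/89; 5/89 + 6/89 = 11/89; 11/89 + 11/89 = 22/89; 19/89 + 20/89 = 39/89; 22/89 + 28/89 = 50/89; 39/89 + 50/89 = 1. Resulting codeword lengths (in the order the probabilities were given): (5, 2, 3, 5, 4, 2, 2). L_avg = sum(p_i * l_i) = 1/89*5 + 20/89*2 + 11/89*3 + 5/89*5 + 5/89*4 + 28/89*2 + 19/89*2 = 217/89 = 2.4382

2.4382 bits


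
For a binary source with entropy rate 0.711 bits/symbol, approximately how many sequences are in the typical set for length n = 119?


log2|A_typical| = nH = 119 * 0.711 = 84.609, so |A_typical| ~ 2^84.609 = 2.950e+25

2.950e+25


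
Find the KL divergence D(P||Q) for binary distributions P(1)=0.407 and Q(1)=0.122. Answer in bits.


KL = p*log2(p/q) + (1-p)*log2((1-p)/(1-q)) = 0.407*log2(0.407/0.122) + 0.593*log2(0.593/0.878) = 0.3717

0.3717 bits


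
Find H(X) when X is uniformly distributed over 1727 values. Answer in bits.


H = log2(n) = log2(1727) = 10.7541

10.7541 bits


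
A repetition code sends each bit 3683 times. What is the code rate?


Rate = k/n = 1/3683

1/3683


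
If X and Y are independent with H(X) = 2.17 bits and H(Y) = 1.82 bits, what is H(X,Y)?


For independent variables, H(X,Y) = H(X) + H(Y) = 2.17 + 1.82 = 3.99

3.99 bits


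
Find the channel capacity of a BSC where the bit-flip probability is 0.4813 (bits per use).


H(p) = -p*log2(p) - (1-p)*log2(1-p) = -0.4813*log2(0.4813) - 0.5187*log2(0.5187) = 0.507767 + 0.491223 = 0.999. C = 1 - H(p) = 1 - 0.999 = 0.001

0.001 bits


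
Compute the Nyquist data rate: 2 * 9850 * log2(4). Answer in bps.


Rate = 2 * B * log2(M) = 2 * 9850 * 2.0 = 39400.0

39400.0 bps


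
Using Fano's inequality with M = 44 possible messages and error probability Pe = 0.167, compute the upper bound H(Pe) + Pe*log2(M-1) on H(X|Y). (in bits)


H(Pe) = -Pe*log2(Pe) - (1-Pe)*log2(1-Pe) = -0.167*log2(0.167) - 0.833*log2(0.833) = 0.431207 + 0.219588 = 0.6508. Pe*log2(M-1) = 0.167*log2(43) = 0.906186. Bound = H(Pe) + Pe*log2(M-1) = 0.431207 + 0.219588 + 0.906186 = 1.557

1.557 bits


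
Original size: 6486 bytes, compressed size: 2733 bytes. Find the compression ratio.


Ratio = original / compressed = 6486 / 2733 = 2.3732

2.3732


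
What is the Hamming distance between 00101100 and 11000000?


Count differing positions: ^ ^ ^ . ^ ^ . . = 5 differences

5


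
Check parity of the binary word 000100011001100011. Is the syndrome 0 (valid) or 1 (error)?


Syndrome = XOR of all bits = 0 XOR 0 XOR 0 XOR 1 XOR 0 XOR 0 XOR 0 XOR 1 XOR 1 XOR 0 XOR 0 XOR 1 XOR 1 XOR 0 XOR 0 XOR 0 XOR 1 XOR 1 = 1

1


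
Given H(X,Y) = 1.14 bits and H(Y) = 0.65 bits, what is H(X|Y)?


H(X|Y) = H(X,Y) - H(Y) = 1.14 - 0.65 = 0.49

0.49 bits


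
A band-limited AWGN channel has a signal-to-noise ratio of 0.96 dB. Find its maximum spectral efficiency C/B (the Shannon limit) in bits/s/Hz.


SNR_linear = 10^(0.96/10) = 1.2474; C/B = log2(1 + SNR_linear) = log2(1 + 1.2474) = 1.1682

1.1682 bits/s/Hz


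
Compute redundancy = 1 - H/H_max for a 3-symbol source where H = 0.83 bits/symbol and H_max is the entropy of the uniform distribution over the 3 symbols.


H_max = log2(K) = log2(3) = 1.585 bits/symbol. Redundancy = 1 - H/H_max = 1 - 0.83/1.585 = 1 - 0.5237 = 0.4763

0.4763


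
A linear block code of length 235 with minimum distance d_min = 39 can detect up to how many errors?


Detection capability = d_min - 1 = 39 - 1 = 38

38 errors


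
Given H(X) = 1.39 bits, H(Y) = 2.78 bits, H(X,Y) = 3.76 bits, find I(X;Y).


I(X;Y) = H(X) + H(Y) - H(X,Y) = 1.39 + 2.78 - 3.76 = 0.41

0.41 bits


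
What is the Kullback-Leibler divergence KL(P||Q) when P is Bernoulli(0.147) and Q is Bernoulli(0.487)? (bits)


KL = p*log2(p/q) + (1-p)*log2((1-p)/(1-q)) = 0.147*log2(0.147/0.487) + 0.853*log2(0.853/0.513) = 0.3717

0.3717 bits


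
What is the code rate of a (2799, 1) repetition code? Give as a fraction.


Rate = k/n = 1/2799

1/2799


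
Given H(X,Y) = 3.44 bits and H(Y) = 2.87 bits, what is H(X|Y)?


H(X|Y) = H(X,Y) - H(Y) = 3.44 - 2.87 = 0.57

0.57 bits


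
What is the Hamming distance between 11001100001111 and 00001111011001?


Count differing positions: ^ ^ . . . . ^ ^ . ^ . ^ ^ . = 7 differences

7


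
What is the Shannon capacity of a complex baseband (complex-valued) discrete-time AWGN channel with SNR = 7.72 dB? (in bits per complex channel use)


SNR_linear = 10^(7.72/10) = 5.9156; C = log2(1 + SNR_linear) = log2(1 + 5.9156) = 2.7899

2.7899 bits/channel use


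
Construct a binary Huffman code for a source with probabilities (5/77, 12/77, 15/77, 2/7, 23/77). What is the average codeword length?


Huffman construction (repeatedly merge the two least-probable nodes; each merge adds 1 bit to every symbol beneath it): 5/77 + 12/77 = 17/77; 15/77 + 17/77 = 32/77; 2/7 + 23/77 = 45/77; 32/77 + 45/77 = 1. Resulting codeword lengths (in the order the probabilities were given): (3, 3, 2, 2, 2). L_avg = sum(p_i * l_i) = 5/77*3 + 12/77*3 + 15/77*2 + 2/7*2 + 23/77*2 = 171/77 = 2.2208

2.2208 bits


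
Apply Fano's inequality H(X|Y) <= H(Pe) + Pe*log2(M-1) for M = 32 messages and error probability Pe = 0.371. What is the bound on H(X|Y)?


H(Pe) = -Pe*log2(Pe) - (1-Pe)*log2(1-Pe) = -0.371*log2(0.371) - 0.629*log2(0.629) = 0.530719 + 0.420718 = 0.9514. Pe*log2(M-1) = 0.371*log2(31) = 1.838007. Bound = H(Pe) + Pe*log2(M-1) = 0.530719 + 0.420718 + 1.838007 = 2.7894

2.7894 bits


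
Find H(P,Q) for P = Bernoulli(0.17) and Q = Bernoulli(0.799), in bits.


H(P,Q) = -p*log2(q) - (1-p)*log2(1-q). -0.17*log2(0.799) = 0.055035; -0.83*log2(0.201) = 1.921228. H(P,Q) = 0.055035 + 1.921228 = 1.9763

1.9763 bits


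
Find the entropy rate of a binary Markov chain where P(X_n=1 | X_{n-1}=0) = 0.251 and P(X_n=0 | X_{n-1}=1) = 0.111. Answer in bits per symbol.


Stationary distribution: pi_0 = p10/(p01+p10) = 0.3066, pi_1 = 0.6934. Entropy rate H' = pi_0*H(p01) + pi_1*H(p10) = 0.3066*0.8129 + 0.6934*0.5029 = 0.598

0.598 bits/symbol


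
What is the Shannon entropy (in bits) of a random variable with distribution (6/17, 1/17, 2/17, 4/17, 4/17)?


H = -sum(p_i * log2(p_i)). Terms: -(6/17)*log2(6/17) = 0.530294; -(1/17)*log2(1/17) = 0.240439; -(2/17)*log2(2/17) = 0.363231; -(4/17)*log2(4/17) = 0.491168; -(4/17)*log2(4/17) = 0.491168. H = 0.530294 + 0.240439 + 0.363231 + 0.491168 + 0.491168 = 2.1163

2.1163 bits


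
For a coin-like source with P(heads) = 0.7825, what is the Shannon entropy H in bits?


H = -p*log2(p) - (1-p)*log2(1-p). -0.7825*log2(0.7825) = 0.276878; -0.2175*log2(0.2175) = 0.478699. H = 0.276878 + 0.478699 = 0.7556

0.7556 bits


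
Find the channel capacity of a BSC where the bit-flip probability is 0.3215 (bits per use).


H(p) = -p*log2(p) - (1-p)*log2(1-p) = -0.3215*log2(0.3215) - 0.6785*log2(0.6785) = 0.526331 + 0.379675 = 0.906. C = 1 - H(p) = 1 - 0.906 = 0.094

0.094 bits


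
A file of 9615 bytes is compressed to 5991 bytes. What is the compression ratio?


Ratio = original / compressed = 9615 / 5991 = 1.6049

1.6049


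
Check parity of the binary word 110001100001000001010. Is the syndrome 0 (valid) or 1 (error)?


Syndrome = XOR of all bits = 1 XOR 1 XOR 0 XOR 0 XOR 0 XOR 1 XOR 1 XOR 0 XOR 0 XOR 0 XOR 0 XOR 1 XOR 0 XOR 0 XOR 0 XOR 0 XOR 0 XOR 1 XOR 0 XOR 1 XOR 0 = 1

1


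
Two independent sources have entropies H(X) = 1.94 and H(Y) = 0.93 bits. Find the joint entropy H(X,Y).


For independent variables, H(X,Y) = H(X) + H(Y) = 1.94 + 0.93 = 2.87

2.87 bits


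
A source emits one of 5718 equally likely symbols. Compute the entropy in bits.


H = log2(n) = log2(5718) = 12.4813

12.4813 bits


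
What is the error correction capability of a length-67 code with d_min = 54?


Correction capability = floor((d-1)/2) = floor((54-1)/2) = 26

26 errors


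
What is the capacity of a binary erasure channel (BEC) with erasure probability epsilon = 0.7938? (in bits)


C = 1 - epsilon = 1 - 0.7938 = 0.2062

0.2062 bits


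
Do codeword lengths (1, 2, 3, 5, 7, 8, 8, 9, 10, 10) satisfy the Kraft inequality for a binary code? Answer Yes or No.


Kraft sum = sum(2^(-l_i)) = 0.9258, need <= 1. Result: satisfied (a binary prefix-free code with these lengths exists)

Yes


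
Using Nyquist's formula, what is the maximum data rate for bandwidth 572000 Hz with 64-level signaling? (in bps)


Rate = 2 * B * log2(M) = 2 * 572000 * 6.0 = 6864000.0

6864000.0 bps


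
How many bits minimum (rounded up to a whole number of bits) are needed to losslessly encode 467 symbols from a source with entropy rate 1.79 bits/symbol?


Minimum bits >= n * H = 467 * 1.79 = 835.93, rounded up to a whole number of bits = 836

836 bits


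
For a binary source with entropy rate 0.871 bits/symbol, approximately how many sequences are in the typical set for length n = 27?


log2|A_typical| = nH = 27 * 0.871 = 23.517, so |A_typical| ~ 2^23.517 = 1.200e+07

1.200e+07


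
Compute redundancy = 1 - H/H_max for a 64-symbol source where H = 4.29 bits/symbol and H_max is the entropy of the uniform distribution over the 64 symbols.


H_max = log2(K) = log2(64) = 6.0 bits/symbol. Redundancy = 1 - H/H_max = 1 - 4.29/6.0 = 1 - 0.715 = 0.285

0.285


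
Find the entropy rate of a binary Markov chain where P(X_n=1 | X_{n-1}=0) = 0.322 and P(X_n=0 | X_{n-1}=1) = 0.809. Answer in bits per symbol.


Stationary distribution: pi_0 = p10/(p01+p10) = 0.7153, pi_1 = 0.2847. Entropy rate H' = pi_0*H(p01) + pi_1*H(p10) = 0.7153*0.9065 + 0.2847*0.7036 = 0.8488

0.8488 bits/symbol


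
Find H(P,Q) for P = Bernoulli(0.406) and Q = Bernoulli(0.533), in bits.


H(P,Q) = -p*log2(q) - (1-p)*log2(1-q). -0.406*log2(0.533) = 0.368564; -0.594*log2(0.467) = 0.652512. H(P,Q) = 0.368564 + 0.652512 = 1.0211

1.0211 bits


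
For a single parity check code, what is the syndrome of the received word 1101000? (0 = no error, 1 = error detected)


Syndrome = XOR of all bits = 1 XOR 1 XOR 0 XOR 1 XOR 0 XOR 0 XOR 0 = 1

1


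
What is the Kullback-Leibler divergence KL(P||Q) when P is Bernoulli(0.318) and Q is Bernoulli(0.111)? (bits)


KL = p*log2(p/q) + (1-p)*log2((1-p)/(1-q)) = 0.318*log2(0.318/0.111) + 0.682*log2(0.682/0.889) = 0.2221

0.2221 bits


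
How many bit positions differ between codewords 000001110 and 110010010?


Count differing positions: ^ ^ . . ^ ^ ^ . . = 5 differences

5


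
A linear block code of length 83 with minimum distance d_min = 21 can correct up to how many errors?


Correction capability = floor((d-1)/2) = floor((21-1)/2) = 10

10 errors


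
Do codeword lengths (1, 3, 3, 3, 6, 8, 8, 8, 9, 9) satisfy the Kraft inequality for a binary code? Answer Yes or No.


Kraft sum = sum(2^(-l_i)) = 0.9062, need <= 1. Result: satisfied (a binary prefix-free code with these lengths exists)

Yes


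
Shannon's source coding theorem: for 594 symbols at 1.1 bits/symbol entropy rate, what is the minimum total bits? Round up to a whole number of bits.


Minimum bits >= n * H = 594 * 1.1 = 653.4, rounded up to a whole number of bits = 654

654 bits


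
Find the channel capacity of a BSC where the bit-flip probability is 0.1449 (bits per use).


H(p) = -p*log2(p) - (1-p)*log2(1-p) = -0.1449*log2(0.1449) - 0.8551*log2(0.8551) = 0.403818 + 0.193111 = 0.5969. C = 1 - H(p) = 1 - 0.5969 = 0.4031

0.4031 bits


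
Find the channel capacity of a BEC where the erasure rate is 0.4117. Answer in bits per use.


C = 1 - epsilon = 1 - 0.4117 = 0.5883

0.5883 bits


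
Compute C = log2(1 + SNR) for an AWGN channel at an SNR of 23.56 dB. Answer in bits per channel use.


SNR_linear = 10^(23.56/10) = 226.9865; C = log2(1 + SNR_linear) = log2(1 + 226.9865) = 7.8328

7.8328 bits/channel use


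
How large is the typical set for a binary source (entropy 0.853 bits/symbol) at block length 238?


log2|A_typical| = nH = 238 * 0.853 = 203.014, so |A_typical| ~ 2^203.014 = 1.298e+61

1.298e+61


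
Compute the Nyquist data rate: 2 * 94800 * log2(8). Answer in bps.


Rate = 2 * B * log2(M) = 2 * 94800 * 3.0 = 568800.0

568800.0 bps


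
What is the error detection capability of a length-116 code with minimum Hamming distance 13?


Detection capability = d_min - 1 = 13 - 1 = 12

12 errors


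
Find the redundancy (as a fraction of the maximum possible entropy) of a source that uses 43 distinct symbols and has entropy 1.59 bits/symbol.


H_max = log2(K) = log2(43) = 5.4263 bits/symbol. Redundancy = 1 - H/H_max = 1 - 1.59/5.4263 = 1 - 0.293 = 0.707

0.707


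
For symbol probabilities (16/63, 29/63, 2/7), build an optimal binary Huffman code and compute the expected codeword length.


Huffman construction (repeatedly merge the two least-probable nodes; each merge adds 1 bit to every symbol beneath it): 16/63 + 2/7 = 34/63; 29/63 + 34/63 = 1. Resulting codeword lengths (in the order the probabilities were given): (2, 1, 2). L_avg = sum(p_i * l_i) = 16/63*2 + 29/63*1 + 2/7*2 = 97/63 = 1.5397

1.5397 bits


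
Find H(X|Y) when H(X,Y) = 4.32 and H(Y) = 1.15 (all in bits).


H(X|Y) = H(X,Y) - H(Y) = 4.32 - 1.15 = 3.17

3.17 bits


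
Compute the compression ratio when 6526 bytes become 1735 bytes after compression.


Ratio = original / compressed = 6526 / 1735 = 3.7614

3.7614


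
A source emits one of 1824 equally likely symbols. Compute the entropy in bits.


H = log2(n) = log2(1824) = 10.8329

10.8329 bits


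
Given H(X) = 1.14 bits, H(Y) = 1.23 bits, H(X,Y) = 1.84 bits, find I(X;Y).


I(X;Y) = H(X) + H(Y) - H(X,Y) = 1.14 + 1.23 - 1.84 = 0.53

0.53 bits


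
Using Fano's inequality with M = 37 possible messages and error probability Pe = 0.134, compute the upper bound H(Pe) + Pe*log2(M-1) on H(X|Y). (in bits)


H(Pe) = -Pe*log2(Pe) - (1-Pe)*log2(1-Pe) = -0.134*log2(0.134) - 0.866*log2(0.866) = 0.388559 + 0.179748 = 0.5683. Pe*log2(M-1) = 0.134*log2(36) = 0.692770. Bound = H(Pe) + Pe*log2(M-1) = 0.388559 + 0.179748 + 0.692770 = 1.2611

1.2611 bits


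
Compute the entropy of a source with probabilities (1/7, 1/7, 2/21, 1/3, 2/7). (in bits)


H = -sum(p_i * log2(p_i)). Terms: -(1/7)*log2(1/7) = 0.401051; -(1/7)*log2(1/7) = 0.401051; -(2/21)*log2(2/21) = 0.323078; -(1/3)*log2(1/3) = 0.528321; -(2/7)*log2(2/7) = 0.516387. H = 0.401051 + 0.401051 + 0.323078 + 0.528321 + 0.516387 = 2.1699

2.1699 bits


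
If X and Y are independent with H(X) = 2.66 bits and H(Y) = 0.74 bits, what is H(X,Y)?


For independent variables, H(X,Y) = H(X) + H(Y) = 2.66 + 0.74 = 3.4

3.4 bits


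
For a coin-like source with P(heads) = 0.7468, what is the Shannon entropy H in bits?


H = -p*log2(p) - (1-p)*log2(1-p). -0.7468*log2(0.7468) = 0.314557; -0.2532*log2(0.2532) = 0.501754. H = 0.314557 + 0.501754 = 0.8163

0.8163 bits


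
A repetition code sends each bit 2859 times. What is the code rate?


Rate = k/n = 1/2859

1/2859


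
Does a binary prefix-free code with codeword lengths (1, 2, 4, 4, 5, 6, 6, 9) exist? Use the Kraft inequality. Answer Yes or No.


Kraft sum = sum(2^(-l_i)) = 0.9395, need <= 1. Result: satisfied (a binary prefix-free code with these lengths exists)

Yes


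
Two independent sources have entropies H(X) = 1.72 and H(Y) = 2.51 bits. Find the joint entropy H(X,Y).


For independent variables, H(X,Y) = H(X) + H(Y) = 1.72 + 2.51 = 4.23

4.23 bits


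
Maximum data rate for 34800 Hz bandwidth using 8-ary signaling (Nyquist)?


Rate = 2 * B * log2(M) = 2 * 34800 * 3.0 = 208800.0

208800.0 bps


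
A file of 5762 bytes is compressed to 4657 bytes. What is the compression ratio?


Ratio = original / compressed = 5762 / 4657 = 1.2373

1.2373


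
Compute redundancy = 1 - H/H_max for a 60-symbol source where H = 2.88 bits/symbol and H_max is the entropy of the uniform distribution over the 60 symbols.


H_max = log2(K) = log2(60) = 5.9069 bits/symbol. Redundancy = 1 - H/H_max = 1 - 2.88/5.9069 = 1 - 0.4876 = 0.5124

0.5124


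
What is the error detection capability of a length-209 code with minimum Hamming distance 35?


Detection capability = d_min - 1 = 35 - 1 = 34

34 errors


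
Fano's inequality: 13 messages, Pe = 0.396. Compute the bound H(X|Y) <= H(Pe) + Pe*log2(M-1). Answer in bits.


H(Pe) = -Pe*log2(Pe) - (1-Pe)*log2(1-Pe) = -0.396*log2(0.396) - 0.604*log2(0.604) = 0.529225 + 0.439337 = 0.9686. Pe*log2(M-1) = 0.396*log2(12) = 1.419645. Bound = H(Pe) + Pe*log2(M-1) = 0.529225 + 0.439337 + 1.419645 = 2.3882

2.3882 bits


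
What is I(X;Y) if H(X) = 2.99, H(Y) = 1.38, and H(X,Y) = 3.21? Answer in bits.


I(X;Y) = H(X) + H(Y) - H(X,Y) = 2.99 + 1.38 - 3.21 = 1.16

1.16 bits


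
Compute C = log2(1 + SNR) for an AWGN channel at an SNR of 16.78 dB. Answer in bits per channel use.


SNR_linear = 10^(16.78/10) = 47.6431; C = log2(1 + SNR_linear) = log2(1 + 47.6431) = 5.6042

5.6042 bits/channel use


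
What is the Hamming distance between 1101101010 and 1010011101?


Count differing positions: . ^ ^ ^ ^ ^ . ^ ^ ^ = 8 differences

8


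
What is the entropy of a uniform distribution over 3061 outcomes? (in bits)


H = log2(n) = log2(3061) = 11.5798

11.5798 bits


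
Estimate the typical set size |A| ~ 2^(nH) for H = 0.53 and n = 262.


log2|A_typical| = nH = 262 * 0.53 = 138.86, so |A_typical| ~ 2^138.86 = 6.324e+41

6.324e+41


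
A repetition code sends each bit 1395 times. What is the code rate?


Rate = k/n = 1/1395

1/1395


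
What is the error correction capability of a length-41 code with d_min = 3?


Correction capability = floor((d-1)/2) = floor((3-1)/2) = 1

1 errors


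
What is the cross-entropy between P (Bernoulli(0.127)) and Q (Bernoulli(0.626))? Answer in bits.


H(P,Q) = -p*log2(q) - (1-p)*log2(1-q). -0.127*log2(0.626) = 0.085822; -0.873*log2(0.374) = 1.238691. H(P,Q) = 0.085822 + 1.238691 = 1.3245

1.3245 bits


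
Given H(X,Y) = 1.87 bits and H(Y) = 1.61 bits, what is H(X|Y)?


H(X|Y) = H(X,Y) - H(Y) = 1.87 - 1.61 = 0.26

0.26 bits


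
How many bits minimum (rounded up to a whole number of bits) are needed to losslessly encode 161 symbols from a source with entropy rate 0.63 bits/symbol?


Minimum bits >= n * H = 161 * 0.63 = 101.43, rounded up to a whole number of bits = 102

102 bits


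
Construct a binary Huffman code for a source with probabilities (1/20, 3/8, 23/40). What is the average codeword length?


Huffman construction (repeatedly merge the two least-probable nodes; each merge adds 1 bit to every symbol beneath it): 1/20 + 3/8 = 17/40; 17/40 + 23/40 = 1. Resulting codeword lengths (in the order the probabilities were given): (2, 2, 1). L_avg = sum(p_i * l_i) = 1/20*2 + 3/8*2 + 23/40*1 = 57/40 = 1.425

1.425 bits


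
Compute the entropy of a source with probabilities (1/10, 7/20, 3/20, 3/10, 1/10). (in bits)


H = -sum(p_i * log2(p_i)). Terms: -(1/10)*log2(1/10) = 0.332193; -(7/20)*log2(7/20) = 0.530101; -(3/20)*log2(3/20) = 0.410545; -(3/10)*log2(3/10) = 0.521090; -(1/10)*log2(1/10) = 0.332193. H = 0.332193 + 0.530101 + 0.410545 + 0.521090 + 0.332193 = 2.1261

2.1261 bits


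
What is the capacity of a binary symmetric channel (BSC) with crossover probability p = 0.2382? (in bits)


H(p) = -p*log2(p) - (1-p)*log2(1-p) = -0.2382*log2(0.2382) - 0.7618*log2(0.7618) = 0.493016 + 0.299019 = 0.792. C = 1 - H(p) = 1 - 0.792 = 0.208

0.208 bits


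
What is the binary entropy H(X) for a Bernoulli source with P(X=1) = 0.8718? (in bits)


H = -p*log2(p) - (1-p)*log2(1-p). -0.8718*log2(0.8718) = 0.172556; -0.1282*log2(0.1282) = 0.379925. H = 0.172556 + 0.379925 = 0.5525

0.5525 bits


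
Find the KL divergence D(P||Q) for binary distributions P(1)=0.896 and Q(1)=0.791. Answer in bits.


KL = p*log2(p/q) + (1-p)*log2((1-p)/(1-q)) = 0.896*log2(0.896/0.791) + 0.104*log2(0.104/0.209) = 0.0564

0.0564 bits


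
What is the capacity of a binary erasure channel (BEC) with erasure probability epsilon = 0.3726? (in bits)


C = 1 - epsilon = 1 - 0.3726 = 0.6274

0.6274 bits


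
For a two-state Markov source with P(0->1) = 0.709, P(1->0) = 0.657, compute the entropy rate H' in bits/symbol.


Stationary distribution: pi_0 = p10/(p01+p10) = 0.481, pi_1 = 0.519. Entropy rate H' = pi_0*H(p01) + pi_1*H(p10) = 0.481*0.87 + 0.519*0.9277 = 0.8999

0.8999 bits/symbol


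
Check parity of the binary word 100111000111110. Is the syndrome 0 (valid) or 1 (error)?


Syndrome = XOR of all bits = 1 XOR 0 XOR 0 XOR 1 XOR 1 XOR 1 XOR 0 XOR 0 XOR 0 XOR 1 XOR 1 XOR 1 XOR 1 XOR 1 XOR 0 = 1

1


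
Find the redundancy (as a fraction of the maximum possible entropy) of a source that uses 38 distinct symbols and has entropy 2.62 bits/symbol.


H_max = log2(K) = log2(38) = 5.2479 bits/symbol. Redundancy = 1 - H/H_max = 1 - 2.62/5.2479 = 1 - 0.4992 = 0.5008

0.5008


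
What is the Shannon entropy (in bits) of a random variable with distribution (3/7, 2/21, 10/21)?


H = -sum(p_i * log2(p_i)). Terms: -(3/7)*log2(3/7) = 0.523882; -(2/21)*log2(2/21) = 0.323078; -(10/21)*log2(10/21) = 0.509709. H = 0.523882 + 0.323078 + 0.509709 = 1.3567

1.3567 bits


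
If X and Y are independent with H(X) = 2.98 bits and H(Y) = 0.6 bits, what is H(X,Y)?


For independent variables, H(X,Y) = H(X) + H(Y) = 2.98 + 0.6 = 3.58

3.58 bits


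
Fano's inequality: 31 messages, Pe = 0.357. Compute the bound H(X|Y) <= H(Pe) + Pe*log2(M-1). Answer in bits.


H(Pe) = -Pe*log2(Pe) - (1-Pe)*log2(1-Pe) = -0.357*log2(0.357) - 0.643*log2(0.643) = 0.530503 + 0.409661 = 0.9402. Pe*log2(M-1) = 0.357*log2(30) = 1.751760. Bound = H(Pe) + Pe*log2(M-1) = 0.530503 + 0.409661 + 1.751760 = 2.6919

2.6919 bits


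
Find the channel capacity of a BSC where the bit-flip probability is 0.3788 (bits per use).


H(p) = -p*log2(p) - (1-p)*log2(1-p) = -0.3788*log2(0.3788) - 0.6212*log2(0.6212) = 0.530506 + 0.426684 = 0.9572. C = 1 - H(p) = 1 - 0.9572 = 0.0428

0.0428 bits


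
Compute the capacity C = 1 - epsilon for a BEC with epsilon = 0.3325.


C = 1 - epsilon = 1 - 0.3325 = 0.6675

0.6675 bits


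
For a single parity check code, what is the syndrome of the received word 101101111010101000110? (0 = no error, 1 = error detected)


Syndrome = XOR of all bits = 1 XOR 0 XOR 1 XOR 1 XOR 0 XOR 1 XOR 1 XOR 1 XOR 1 XOR 0 XOR 1 XOR 0 XOR 1 XOR 0 XOR 1 XOR 0 XOR 0 XOR 0 XOR 1 XOR 1 XOR 0 = 0

0


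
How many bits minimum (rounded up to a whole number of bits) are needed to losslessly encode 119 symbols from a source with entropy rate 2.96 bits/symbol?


Minimum bits >= n * H = 119 * 2.96 = 352.24, rounded up to a whole number of bits = 353

353 bits


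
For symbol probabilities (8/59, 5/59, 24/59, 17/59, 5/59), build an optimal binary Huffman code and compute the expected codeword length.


Huffman construction (repeatedly merge the two least-probable nodes; each merge adds 1 bit to every symbol beneath it): 5/59 + 5/59 = 10/59; 8/59 + 10/59 = 18/59; 17/59 + 18/59 = 35/59; 24/59 + 35/59 = 1. Resulting codeword lengths (in the order the probabilities were given): (3, 4, 1, 2, 4). L_avg = sum(p_i * l_i) = 8/59*3 + 5/59*4 + 24/59*1 + 17/59*2 + 5/59*4 = 122/59 = 2.0678

2.0678 bits


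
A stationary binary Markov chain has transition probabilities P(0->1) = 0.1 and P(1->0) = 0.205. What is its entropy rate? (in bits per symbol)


Stationary distribution: pi_0 = p10/(p01+p10) = 0.6721, pi_1 = 0.3279. Entropy rate H' = pi_0*H(p01) + pi_1*H(p10) = 0.6721*0.469 + 0.3279*0.7318 = 0.5552

0.5552 bits/symbol


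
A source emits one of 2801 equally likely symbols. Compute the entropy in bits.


H = log2(n) = log2(2801) = 11.4517

11.4517 bits


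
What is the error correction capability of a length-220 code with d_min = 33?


Correction capability = floor((d-1)/2) = floor((33-1)/2) = 16

16 errors


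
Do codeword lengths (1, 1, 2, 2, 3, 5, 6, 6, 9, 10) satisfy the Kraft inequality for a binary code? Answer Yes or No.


Kraft sum = sum(2^(-l_i)) = 1.6904, need <= 1. Result: violated (a binary prefix-free code with these lengths cannot exist)

No


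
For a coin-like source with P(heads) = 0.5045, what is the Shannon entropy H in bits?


H = -p*log2(p) - (1-p)*log2(1-p). -0.5045*log2(0.5045) = 0.497979; -0.4955*log2(0.4955) = 0.501963. H = 0.497979 + 0.501963 = 0.9999

0.9999 bits


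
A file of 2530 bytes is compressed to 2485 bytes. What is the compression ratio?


Ratio = original / compressed = 2530 / 2485 = 1.0181

1.0181


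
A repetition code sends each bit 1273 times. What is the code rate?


Rate = k/n = 1/1273

1/1273


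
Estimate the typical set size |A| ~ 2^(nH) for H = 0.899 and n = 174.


log2|A_typical| = nH = 174 * 0.899 = 156.426, so |A_typical| ~ 2^156.426 = 1.227e+47

1.227e+47


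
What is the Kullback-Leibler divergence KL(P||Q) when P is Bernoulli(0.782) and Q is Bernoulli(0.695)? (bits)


KL = p*log2(p/q) + (1-p)*log2((1-p)/(1-q)) = 0.782*log2(0.782/0.695) + 0.218*log2(0.218/0.305) = 0.0274

0.0274 bits


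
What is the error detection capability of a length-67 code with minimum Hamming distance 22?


Detection capability = d_min - 1 = 22 - 1 = 21

21 errors


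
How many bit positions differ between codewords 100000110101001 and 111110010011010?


Count differing positions: . ^ ^ ^ ^ . ^ . . ^ ^ . . ^ ^ = 9 differences

9


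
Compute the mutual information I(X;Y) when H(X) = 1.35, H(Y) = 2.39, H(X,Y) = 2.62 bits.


I(X;Y) = H(X) + H(Y) - H(X,Y) = 1.35 + 2.39 - 2.62 = 1.12

1.12 bits


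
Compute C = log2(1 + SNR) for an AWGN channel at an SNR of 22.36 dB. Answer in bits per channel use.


SNR_linear = 10^(22.36/10) = 172.1869; C = log2(1 + SNR_linear) = log2(1 + 172.1869) = 7.4362

7.4362 bits/channel use


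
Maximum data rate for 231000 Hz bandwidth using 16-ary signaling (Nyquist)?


Rate = 2 * B * log2(M) = 2 * 231000 * 4.0 = 1848000.0

1848000.0 bps


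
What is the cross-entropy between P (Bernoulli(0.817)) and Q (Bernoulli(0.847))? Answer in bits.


H(P,Q) = -p*log2(q) - (1-p)*log2(1-q). -0.817*log2(0.847) = 0.195726; -0.183*log2(0.153) = 0.495637. H(P,Q) = 0.195726 + 0.495637 = 0.6914

0.6914 bits


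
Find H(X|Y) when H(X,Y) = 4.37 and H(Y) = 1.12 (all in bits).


H(X|Y) = H(X,Y) - H(Y) = 4.37 - 1.12 = 3.25

3.25 bits


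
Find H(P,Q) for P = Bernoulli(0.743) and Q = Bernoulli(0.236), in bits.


H(P,Q) = -p*log2(q) - (1-p)*log2(1-q). -0.743*log2(0.236) = 1.547774; -0.257*log2(0.764) = 0.099807. H(P,Q) = 1.547774 + 0.099807 = 1.6476

1.6476 bits


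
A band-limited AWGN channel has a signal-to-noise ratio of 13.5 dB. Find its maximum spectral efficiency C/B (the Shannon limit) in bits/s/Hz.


SNR_linear = 10^(13.5/10) = 22.3872; C/B = log2(1 + SNR_linear) = log2(1 + 22.3872) = 4.5476

4.5476 bits/s/Hz


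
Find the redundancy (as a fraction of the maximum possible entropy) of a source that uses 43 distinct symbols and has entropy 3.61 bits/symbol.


H_max = log2(K) = log2(43) = 5.4263 bits/symbol. Redundancy = 1 - H/H_max = 1 - 3.61/5.4263 = 1 - 0.6653 = 0.3347

0.3347


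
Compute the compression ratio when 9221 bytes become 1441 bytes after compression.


Ratio = original / compressed = 9221 / 1441 = 6.399

6.399


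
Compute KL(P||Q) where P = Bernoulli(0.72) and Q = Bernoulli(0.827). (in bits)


KL = p*log2(p/q) + (1-p)*log2((1-p)/(1-q)) = 0.72*log2(0.72/0.827) + 0.28*log2(0.28/0.173) = 0.0506

0.0506 bits


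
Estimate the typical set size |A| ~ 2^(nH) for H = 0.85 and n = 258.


log2|A_typical| = nH = 258 * 0.85 = 219.3, so |A_typical| ~ 2^219.3 = 1.037e+66

1.037e+66


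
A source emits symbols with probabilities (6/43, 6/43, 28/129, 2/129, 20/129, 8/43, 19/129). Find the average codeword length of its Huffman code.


Huffman construction (repeatedly merge the two least-probable nodes; each merge adds 1 bit to every symbol beneath it): 2/129 + 6/43 = 20/129; 6/43 + 19/129 = 37/129; 20/129 + 20/129 = 40/129; 8/43 + 28/129 = 52/129; 37/129 + 40/129 = 77/129; 52/129 + 77/129 = 1. Resulting codeword lengths (in the order the probabilities were given): (4, 3, 2, 4, 3, 2, 3). L_avg = sum(p_i * l_i) = 6/43*4 + 6/43*3 + 28/129*2 + 2/129*4 + 20/129*3 + 8/43*2 + 19/129*3 = 355/129 = 2.7519

2.7519 bits


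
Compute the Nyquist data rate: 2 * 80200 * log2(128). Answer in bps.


Rate = 2 * B * log2(M) = 2 * 80200 * 7.0 = 1122800.0

1122800.0 bps


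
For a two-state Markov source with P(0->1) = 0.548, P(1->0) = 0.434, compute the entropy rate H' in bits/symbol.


Stationary distribution: pi_0 = p10/(p01+p10) = 0.442, pi_1 = 0.558. Entropy rate H' = pi_0*H(p01) + pi_1*H(p10) = 0.442*0.9933 + 0.558*0.9874 = 0.99

0.99 bits/symbol


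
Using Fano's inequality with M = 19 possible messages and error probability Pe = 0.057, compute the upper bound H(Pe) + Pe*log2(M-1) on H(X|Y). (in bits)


H(Pe) = -Pe*log2(Pe) - (1-Pe)*log2(1-Pe) = -0.057*log2(0.057) - 0.943*log2(0.943) = 0.235575 + 0.079844 = 0.3154. Pe*log2(M-1) = 0.057*log2(18) = 0.237686. Bound = H(Pe) + Pe*log2(M-1) = 0.235575 + 0.079844 + 0.237686 = 0.5531

0.5531 bits


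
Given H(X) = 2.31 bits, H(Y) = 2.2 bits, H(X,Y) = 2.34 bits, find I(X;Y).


I(X;Y) = H(X) + H(Y) - H(X,Y) = 2.31 + 2.2 - 2.34 = 2.17

2.17 bits


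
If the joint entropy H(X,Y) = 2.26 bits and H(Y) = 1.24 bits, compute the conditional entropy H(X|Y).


H(X|Y) = H(X,Y) - H(Y) = 2.26 - 1.24 = 1.02

1.02 bits


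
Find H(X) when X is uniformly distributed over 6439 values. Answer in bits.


H = log2(n) = log2(6439) = 12.6526

12.6526 bits


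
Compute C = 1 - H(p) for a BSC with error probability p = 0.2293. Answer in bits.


H(p) = -p*log2(p) - (1-p)*log2(1-p) = -0.2293*log2(0.2293) - 0.7707*log2(0.7707) = 0.487192 + 0.289597 = 0.7768. C = 1 - H(p) = 1 - 0.7768 = 0.2232

0.2232 bits


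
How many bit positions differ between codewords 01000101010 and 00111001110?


Count differing positions: . ^ ^ ^ ^ ^ . . ^ . . = 6 differences

6


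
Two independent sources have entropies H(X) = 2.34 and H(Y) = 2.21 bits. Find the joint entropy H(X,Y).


For independent variables, H(X,Y) = H(X) + H(Y) = 2.34 + 2.21 = 4.55

4.55 bits


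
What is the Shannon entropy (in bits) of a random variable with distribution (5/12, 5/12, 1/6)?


H = -sum(p_i * log2(p_i)). Terms: -(5/12)*log2(5/12) = 0.526264; -(5/12)*log2(5/12) = 0.526264; -(1/6)*log2(1/6) = 0.430827. H = 0.526264 + 0.526264 + 0.430827 = 1.4834

1.4834 bits


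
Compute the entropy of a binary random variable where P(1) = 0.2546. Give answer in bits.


H = -p*log2(p) - (1-p)*log2(1-p). -0.2546*log2(0.2546) = 0.502503; -0.7454*log2(0.7454) = 0.315985. H = 0.502503 + 0.315985 = 0.8185

0.8185 bits


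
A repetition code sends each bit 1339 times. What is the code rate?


Rate = k/n = 1/1339

1/1339


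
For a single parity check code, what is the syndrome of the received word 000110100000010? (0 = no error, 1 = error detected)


Syndrome = XOR of all bits = 0 XOR 0 XOR 0 XOR 1 XOR 1 XOR 0 XOR 1 XOR 0 XOR 0 XOR 0 XOR 0 XOR 0 XOR 0 XOR 1 XOR 0 = 0

0


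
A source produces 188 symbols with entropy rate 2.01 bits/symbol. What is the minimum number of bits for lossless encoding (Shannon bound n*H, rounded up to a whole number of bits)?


Minimum bits >= n * H = 188 * 2.01 = 377.88, rounded up to a whole number of bits = 378

378 bits


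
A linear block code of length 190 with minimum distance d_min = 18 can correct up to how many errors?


Correction capability = floor((d-1)/2) = floor((18-1)/2) = 8

8 errors


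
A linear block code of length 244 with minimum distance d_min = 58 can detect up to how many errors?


Detection capability = d_min - 1 = 58 - 1 = 57

57 errors


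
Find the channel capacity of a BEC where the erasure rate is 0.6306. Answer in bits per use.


C = 1 - epsilon = 1 - 0.6306 = 0.3694

0.3694 bits
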